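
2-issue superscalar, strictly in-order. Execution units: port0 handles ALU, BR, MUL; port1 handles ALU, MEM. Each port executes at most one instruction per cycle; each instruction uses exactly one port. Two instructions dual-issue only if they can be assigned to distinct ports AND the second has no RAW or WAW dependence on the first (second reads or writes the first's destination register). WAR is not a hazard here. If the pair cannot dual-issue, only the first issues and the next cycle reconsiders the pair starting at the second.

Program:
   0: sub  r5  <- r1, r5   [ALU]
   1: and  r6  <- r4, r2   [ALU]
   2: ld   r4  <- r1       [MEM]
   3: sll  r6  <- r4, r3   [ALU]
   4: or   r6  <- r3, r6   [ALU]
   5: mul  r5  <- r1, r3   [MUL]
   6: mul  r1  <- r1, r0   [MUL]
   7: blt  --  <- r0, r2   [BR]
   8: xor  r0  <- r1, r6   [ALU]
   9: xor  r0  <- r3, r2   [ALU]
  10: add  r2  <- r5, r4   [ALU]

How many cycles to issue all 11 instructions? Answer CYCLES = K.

CYCLES = 7

t=0 i0/i1:sub;and ; pair
t=1 i2:ld ; RAW r4
t=2 i3:sll ; RAW+WAW r6
t=3 i4/i5:or;mul ; pair
t=4 i6:mul ; no-port MUL/BR
t=5 i7/i8:blt;xor ; pair
t=6 i9/i10:xor;add ; pair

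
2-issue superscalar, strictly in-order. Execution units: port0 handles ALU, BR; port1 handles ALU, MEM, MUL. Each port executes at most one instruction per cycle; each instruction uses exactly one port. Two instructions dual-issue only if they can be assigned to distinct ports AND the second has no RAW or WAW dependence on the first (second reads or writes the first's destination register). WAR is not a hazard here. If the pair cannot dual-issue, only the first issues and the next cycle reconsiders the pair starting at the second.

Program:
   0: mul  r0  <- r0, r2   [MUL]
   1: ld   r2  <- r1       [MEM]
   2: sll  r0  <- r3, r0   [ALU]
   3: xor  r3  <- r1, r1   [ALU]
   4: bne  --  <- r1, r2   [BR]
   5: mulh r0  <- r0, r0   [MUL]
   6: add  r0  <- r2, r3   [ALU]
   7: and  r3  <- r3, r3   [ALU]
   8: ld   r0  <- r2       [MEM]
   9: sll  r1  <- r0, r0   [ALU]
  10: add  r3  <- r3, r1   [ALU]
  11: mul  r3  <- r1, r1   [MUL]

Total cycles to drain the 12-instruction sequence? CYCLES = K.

c0: i0 mul.MUL  no-port MUL/MEM
c1: i1/i2 ld.MEM;sll.ALU  dual
c2: i3/i4 xor.ALU;bne.BR  dual
c3: i5 mulh.MUL  WAW r0
c4: i6/i7 add.ALU;and.ALU  dual
c5: i8 ld.MEM  RAW r0
c6: i9 sll.ALU  RAW r1
c7: i10 add.ALU  WAW r3
c8: i11 mul.MUL  tail

CYCLES = 9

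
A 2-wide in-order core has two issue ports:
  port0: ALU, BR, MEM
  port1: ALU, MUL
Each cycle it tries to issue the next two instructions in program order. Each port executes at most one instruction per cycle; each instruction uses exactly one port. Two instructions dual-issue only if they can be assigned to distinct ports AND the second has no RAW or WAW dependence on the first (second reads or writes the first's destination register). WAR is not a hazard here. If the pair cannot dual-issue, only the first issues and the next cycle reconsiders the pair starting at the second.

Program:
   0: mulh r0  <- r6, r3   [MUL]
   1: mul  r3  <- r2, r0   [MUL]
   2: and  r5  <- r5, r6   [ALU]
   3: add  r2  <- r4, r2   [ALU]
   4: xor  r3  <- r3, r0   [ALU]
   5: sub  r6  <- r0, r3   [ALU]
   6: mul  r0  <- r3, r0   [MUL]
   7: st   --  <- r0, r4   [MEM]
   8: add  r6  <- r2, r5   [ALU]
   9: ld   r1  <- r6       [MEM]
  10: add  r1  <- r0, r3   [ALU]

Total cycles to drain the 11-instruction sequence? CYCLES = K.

CYCLES = 7

0. mulh @i0  | no-port MUL/MUL
1. mul and @i1&i2  | pair
2. add xor @i3&i4  | pair
3. sub mul @i5&i6  | pair
4. st add @i7&i8  | pair
5. ld @i9  | WAW r1
6. add @i10  | tail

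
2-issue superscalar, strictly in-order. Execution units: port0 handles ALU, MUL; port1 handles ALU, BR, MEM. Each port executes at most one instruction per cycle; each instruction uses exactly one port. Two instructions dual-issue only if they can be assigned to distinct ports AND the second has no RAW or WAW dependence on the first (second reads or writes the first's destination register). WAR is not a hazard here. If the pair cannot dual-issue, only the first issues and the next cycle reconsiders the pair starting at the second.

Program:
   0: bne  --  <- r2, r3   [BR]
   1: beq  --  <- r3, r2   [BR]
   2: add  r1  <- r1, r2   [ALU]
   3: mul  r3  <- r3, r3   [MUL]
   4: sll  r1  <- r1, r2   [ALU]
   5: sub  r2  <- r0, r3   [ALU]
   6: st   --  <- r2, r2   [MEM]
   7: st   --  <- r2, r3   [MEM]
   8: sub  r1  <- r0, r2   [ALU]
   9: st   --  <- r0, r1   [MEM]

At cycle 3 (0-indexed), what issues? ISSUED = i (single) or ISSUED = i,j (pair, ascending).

  cy0 -> i0 (bne.BR) no-port BR/BR
  cy1 -> i1/i2 (beq.BR+add.ALU) 2-wide
  cy2 -> i3/i4 (mul.MUL+sll.ALU) 2-wide
  cy3 -> i5 (sub.ALU) RAW r2
  cy4 -> i6 (st.MEM) no-port MEM/MEM
  cy5 -> i7/i8 (st.MEM+sub.ALU) 2-wide
  cy6 -> i9 (st.MEM) tail

ISSUED = 5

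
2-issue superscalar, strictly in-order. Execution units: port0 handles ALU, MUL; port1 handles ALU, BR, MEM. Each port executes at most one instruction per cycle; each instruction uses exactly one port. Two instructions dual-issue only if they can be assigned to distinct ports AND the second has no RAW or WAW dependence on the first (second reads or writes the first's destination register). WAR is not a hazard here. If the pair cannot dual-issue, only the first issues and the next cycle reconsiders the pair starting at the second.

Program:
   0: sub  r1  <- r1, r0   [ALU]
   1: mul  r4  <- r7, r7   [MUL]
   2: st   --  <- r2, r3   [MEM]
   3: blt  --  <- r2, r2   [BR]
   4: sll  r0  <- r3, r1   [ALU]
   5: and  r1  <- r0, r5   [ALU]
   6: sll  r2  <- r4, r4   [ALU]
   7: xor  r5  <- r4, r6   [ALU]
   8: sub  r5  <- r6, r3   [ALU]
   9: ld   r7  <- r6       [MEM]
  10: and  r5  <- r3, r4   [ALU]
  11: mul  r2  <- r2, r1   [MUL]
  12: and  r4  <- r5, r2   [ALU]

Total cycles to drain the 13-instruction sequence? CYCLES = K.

t=0 i0/i1:sub+mul ; 2-wide
t=1 i2:st ; no-port MEM/BR
t=2 i3/i4:blt+sll ; 2-wide
t=3 i5/i6:and+sll ; 2-wide
t=4 i7:xor ; WAW r5
t=5 i8/i9:sub+ld ; 2-wide
t=6 i10/i11:and+mul ; 2-wide
t=7 i12:and ; tail

CYCLES = 8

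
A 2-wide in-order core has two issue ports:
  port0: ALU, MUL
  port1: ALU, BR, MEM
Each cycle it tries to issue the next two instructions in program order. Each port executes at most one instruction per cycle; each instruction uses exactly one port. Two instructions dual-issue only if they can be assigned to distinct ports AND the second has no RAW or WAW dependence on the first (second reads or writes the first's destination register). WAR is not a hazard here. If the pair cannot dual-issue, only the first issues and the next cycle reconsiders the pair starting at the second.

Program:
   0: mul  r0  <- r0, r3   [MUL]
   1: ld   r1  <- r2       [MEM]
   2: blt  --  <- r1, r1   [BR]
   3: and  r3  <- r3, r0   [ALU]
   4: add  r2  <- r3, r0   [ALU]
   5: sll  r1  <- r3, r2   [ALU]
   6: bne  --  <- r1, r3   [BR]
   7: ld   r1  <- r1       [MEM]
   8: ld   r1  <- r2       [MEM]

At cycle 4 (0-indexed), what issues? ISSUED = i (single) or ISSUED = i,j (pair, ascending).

  cy0 -> i0,i1 (mul;ld) pair
  cy1 -> i2,i3 (blt;and) pair
  cy2 -> i4 (add) RAW r2
  cy3 -> i5 (sll) RAW r1
  cy4 -> i6 (bne) no-port BR/MEM
  cy5 -> i7 (ld) no-port MEM/MEM
  cy6 -> i8 (ld) tail

ISSUED = 6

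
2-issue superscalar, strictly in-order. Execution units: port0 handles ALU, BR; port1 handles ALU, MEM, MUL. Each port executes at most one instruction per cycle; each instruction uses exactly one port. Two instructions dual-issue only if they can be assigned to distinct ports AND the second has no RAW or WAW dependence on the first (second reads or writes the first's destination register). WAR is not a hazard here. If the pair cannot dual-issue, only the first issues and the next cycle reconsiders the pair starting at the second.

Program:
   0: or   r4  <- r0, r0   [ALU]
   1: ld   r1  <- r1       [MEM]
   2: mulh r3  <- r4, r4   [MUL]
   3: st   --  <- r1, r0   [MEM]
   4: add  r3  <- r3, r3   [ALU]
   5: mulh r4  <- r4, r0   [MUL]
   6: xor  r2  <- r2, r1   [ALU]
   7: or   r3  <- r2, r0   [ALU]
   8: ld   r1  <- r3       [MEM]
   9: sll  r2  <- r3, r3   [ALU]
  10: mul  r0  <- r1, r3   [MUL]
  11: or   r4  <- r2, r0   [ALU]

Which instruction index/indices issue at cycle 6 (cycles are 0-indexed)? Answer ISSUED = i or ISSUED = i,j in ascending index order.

c0: i0&i1 or.ALU ld.MEM  2-wide
c1: i2 mulh.MUL  no-port MUL/MEM
c2: i3&i4 st.MEM add.ALU  2-wide
c3: i5&i6 mulh.MUL xor.ALU  2-wide
c4: i7 or.ALU  RAW r3
c5: i8&i9 ld.MEM sll.ALU  2-wide
c6: i10 mul.MUL  RAW r0
c7: i11 or.ALU  tail

ISSUED = 10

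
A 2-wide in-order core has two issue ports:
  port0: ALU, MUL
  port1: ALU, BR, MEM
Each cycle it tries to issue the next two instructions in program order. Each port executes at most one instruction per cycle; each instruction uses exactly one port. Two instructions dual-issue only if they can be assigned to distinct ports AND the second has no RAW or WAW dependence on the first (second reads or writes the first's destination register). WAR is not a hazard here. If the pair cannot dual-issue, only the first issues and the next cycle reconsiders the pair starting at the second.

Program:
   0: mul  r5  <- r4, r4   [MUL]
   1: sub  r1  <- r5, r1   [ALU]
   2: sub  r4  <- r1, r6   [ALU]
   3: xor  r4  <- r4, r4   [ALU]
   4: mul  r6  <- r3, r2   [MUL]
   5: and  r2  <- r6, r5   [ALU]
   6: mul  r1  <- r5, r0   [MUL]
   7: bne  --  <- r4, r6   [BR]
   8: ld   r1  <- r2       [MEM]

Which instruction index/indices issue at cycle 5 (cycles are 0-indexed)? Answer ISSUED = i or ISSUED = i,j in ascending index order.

ISSUED = 7

t=0 i0:mul.MUL ; RAW r5
t=1 i1:sub.ALU ; RAW r1
t=2 i2:sub.ALU ; RAW+WAW r4
t=3 i3&i4:xor.ALU/mul.MUL ; 2-wide
t=4 i5&i6:and.ALU/mul.MUL ; 2-wide
t=5 i7:bne.BR ; no-port BR/MEM
t=6 i8:ld.MEM ; tail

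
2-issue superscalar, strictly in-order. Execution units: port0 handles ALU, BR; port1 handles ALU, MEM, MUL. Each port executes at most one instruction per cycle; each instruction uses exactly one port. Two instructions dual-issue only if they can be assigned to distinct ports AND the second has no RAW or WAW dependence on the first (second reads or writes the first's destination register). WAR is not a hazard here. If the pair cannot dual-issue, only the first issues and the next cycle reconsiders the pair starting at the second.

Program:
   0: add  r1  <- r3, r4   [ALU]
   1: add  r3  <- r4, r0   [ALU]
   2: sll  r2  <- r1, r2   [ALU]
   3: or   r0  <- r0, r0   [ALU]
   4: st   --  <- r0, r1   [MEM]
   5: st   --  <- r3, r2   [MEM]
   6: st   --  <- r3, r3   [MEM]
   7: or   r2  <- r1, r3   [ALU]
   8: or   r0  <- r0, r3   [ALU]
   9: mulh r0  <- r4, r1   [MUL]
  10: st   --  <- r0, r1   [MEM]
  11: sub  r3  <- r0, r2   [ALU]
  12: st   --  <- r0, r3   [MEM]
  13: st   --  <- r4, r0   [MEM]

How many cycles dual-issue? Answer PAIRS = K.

c0: i0/i1 add;add  pair
c1: i2/i3 sll;or  pair
c2: i4 st  no-port MEM/MEM
c3: i5 st  no-port MEM/MEM
c4: i6/i7 st;or  pair
c5: i8 or  WAW r0
c6: i9 mulh  no-port MUL/MEM
c7: i10/i11 st;sub  pair
c8: i12 st  no-port MEM/MEM
c9: i13 st  tail

PAIRS = 4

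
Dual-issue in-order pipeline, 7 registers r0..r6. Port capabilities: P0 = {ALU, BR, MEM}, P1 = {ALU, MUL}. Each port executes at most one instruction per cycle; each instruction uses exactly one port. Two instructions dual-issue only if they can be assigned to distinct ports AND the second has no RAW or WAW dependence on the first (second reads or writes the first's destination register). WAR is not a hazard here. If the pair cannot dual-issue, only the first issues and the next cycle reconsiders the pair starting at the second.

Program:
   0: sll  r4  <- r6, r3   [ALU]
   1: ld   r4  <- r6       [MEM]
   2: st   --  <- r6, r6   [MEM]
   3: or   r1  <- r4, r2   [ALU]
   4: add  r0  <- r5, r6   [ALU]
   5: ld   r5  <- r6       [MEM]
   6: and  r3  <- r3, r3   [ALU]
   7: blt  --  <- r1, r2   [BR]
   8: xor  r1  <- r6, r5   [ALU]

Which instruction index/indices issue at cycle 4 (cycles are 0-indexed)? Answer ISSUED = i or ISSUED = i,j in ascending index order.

ISSUED = 6,7

#0 head=0: sll i0 WAW r4
#1 head=1: ld i1 no-port MEM/MEM
#2 head=2: st;or i2+i3 pair
#3 head=4: add;ld i4+i5 pair
#4 head=6: and;blt i6+i7 pair
#5 head=8: xor i8 tail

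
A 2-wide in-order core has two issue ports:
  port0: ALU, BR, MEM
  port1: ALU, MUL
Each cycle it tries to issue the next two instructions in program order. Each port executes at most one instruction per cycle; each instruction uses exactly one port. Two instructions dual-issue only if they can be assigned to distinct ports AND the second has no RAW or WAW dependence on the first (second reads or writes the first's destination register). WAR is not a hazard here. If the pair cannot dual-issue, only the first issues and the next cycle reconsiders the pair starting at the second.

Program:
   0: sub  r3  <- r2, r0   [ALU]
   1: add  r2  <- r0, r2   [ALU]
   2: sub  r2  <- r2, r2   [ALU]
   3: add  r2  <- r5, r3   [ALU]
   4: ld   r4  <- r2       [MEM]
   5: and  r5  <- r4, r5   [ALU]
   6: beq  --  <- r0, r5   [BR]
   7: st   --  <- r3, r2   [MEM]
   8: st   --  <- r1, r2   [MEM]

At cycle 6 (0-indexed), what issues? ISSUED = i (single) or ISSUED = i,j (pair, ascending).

t=0 i0,i1:sub.ALU;add.ALU ; pair
t=1 i2:sub.ALU ; WAW r2
t=2 i3:add.ALU ; RAW r2
t=3 i4:ld.MEM ; RAW r4
t=4 i5:and.ALU ; RAW r5
t=5 i6:beq.BR ; no-port BR/MEM
t=6 i7:st.MEM ; no-port MEM/MEM
t=7 i8:st.MEM ; tail

ISSUED = 7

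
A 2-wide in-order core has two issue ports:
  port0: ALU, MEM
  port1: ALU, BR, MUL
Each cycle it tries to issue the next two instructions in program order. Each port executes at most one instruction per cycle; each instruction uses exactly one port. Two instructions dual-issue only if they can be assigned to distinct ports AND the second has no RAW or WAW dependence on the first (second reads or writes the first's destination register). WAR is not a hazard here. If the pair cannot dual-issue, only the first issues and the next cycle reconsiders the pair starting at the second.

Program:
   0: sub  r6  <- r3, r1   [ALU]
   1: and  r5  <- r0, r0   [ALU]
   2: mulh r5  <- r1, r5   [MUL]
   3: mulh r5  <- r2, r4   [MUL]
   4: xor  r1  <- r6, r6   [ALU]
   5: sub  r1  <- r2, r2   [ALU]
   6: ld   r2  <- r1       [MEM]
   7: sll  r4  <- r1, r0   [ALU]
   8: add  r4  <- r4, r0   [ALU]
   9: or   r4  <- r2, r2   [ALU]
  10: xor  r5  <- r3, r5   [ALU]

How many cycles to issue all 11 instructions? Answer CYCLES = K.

CYCLES = 7

#0 head=0: sub.ALU and.ALU i0,i1 pair
#1 head=2: mulh.MUL i2 no-port MUL/MUL
#2 head=3: mulh.MUL xor.ALU i3,i4 pair
#3 head=5: sub.ALU i5 RAW r1
#4 head=6: ld.MEM sll.ALU i6,i7 pair
#5 head=8: add.ALU i8 WAW r4
#6 head=9: or.ALU xor.ALU i9,i10 pair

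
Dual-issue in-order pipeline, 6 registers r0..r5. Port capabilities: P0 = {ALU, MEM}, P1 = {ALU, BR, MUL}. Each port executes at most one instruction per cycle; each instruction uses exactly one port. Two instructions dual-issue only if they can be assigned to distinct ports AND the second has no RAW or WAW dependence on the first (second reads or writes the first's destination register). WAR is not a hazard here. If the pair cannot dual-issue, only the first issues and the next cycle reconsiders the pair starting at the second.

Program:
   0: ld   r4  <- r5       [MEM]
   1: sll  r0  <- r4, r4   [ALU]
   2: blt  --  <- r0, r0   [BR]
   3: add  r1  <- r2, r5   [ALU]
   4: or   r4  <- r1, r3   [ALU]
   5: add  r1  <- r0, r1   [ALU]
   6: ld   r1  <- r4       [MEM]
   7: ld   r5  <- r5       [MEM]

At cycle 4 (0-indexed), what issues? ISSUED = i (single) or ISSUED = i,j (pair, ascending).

ISSUED = 6

  cy0 -> i0 (ld.MEM) RAW r4
  cy1 -> i1 (sll.ALU) RAW r0
  cy2 -> i2+i3 (blt.BR;add.ALU) pair
  cy3 -> i4+i5 (or.ALU;add.ALU) pair
  cy4 -> i6 (ld.MEM) no-port MEM/MEM
  cy5 -> i7 (ld.MEM) tail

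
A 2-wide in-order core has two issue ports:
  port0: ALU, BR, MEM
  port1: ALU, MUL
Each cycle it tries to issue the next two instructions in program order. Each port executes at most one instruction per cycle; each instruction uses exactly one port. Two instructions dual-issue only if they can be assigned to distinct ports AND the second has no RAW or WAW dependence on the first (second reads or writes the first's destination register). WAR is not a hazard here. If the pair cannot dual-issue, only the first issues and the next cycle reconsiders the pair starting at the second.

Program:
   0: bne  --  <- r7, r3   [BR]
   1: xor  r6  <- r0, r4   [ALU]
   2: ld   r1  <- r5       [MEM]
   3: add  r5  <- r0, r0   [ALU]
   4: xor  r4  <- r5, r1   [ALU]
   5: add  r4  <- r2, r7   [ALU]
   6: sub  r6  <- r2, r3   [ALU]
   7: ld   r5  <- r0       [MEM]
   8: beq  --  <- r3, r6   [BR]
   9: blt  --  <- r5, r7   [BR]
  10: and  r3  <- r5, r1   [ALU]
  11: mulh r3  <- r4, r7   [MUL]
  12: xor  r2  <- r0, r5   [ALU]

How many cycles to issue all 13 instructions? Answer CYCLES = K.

  cy0 -> i0,i1 (bne.BR/xor.ALU) dual
  cy1 -> i2,i3 (ld.MEM/add.ALU) dual
  cy2 -> i4 (xor.ALU) WAW r4
  cy3 -> i5,i6 (add.ALU/sub.ALU) dual
  cy4 -> i7 (ld.MEM) no-port MEM/BR
  cy5 -> i8 (beq.BR) no-port BR/BR
  cy6 -> i9,i10 (blt.BR/and.ALU) dual
  cy7 -> i11,i12 (mulh.MUL/xor.ALU) dual

CYCLES = 8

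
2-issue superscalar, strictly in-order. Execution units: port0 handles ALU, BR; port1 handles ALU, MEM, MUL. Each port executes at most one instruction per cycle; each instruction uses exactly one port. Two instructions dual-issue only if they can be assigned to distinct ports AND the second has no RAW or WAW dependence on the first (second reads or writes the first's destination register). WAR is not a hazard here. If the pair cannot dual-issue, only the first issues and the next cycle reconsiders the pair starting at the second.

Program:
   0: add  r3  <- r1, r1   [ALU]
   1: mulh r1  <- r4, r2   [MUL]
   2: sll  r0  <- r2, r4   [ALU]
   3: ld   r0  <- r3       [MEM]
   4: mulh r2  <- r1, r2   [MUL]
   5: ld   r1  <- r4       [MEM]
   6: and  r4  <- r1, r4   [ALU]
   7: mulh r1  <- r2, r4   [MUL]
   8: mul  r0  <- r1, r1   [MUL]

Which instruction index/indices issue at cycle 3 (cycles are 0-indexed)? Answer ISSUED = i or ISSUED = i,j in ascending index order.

t=0 i0+i1:add+mulh ; 2-wide
t=1 i2:sll ; WAW r0
t=2 i3:ld ; no-port MEM/MUL
t=3 i4:mulh ; no-port MUL/MEM
t=4 i5:ld ; RAW r1
t=5 i6:and ; RAW r4
t=6 i7:mulh ; no-port MUL/MUL
t=7 i8:mul ; tail

ISSUED = 4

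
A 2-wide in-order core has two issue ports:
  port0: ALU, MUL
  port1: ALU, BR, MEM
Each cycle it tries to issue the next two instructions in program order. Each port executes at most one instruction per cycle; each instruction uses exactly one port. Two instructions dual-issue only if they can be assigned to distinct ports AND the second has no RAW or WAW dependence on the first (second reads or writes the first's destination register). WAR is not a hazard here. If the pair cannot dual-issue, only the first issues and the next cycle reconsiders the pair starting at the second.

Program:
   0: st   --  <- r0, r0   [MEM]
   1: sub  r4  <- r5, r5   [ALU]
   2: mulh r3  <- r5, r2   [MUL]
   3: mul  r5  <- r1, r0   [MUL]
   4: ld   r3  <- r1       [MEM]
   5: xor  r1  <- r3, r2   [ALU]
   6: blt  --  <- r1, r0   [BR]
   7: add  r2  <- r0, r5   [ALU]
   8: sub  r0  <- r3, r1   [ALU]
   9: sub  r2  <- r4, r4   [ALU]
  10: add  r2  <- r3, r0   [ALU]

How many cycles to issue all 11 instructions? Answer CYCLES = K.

CYCLES = 7

  cy0 -> i0/i1 (st+sub) pair
  cy1 -> i2 (mulh) no-port MUL/MUL
  cy2 -> i3/i4 (mul+ld) pair
  cy3 -> i5 (xor) RAW r1
  cy4 -> i6/i7 (blt+add) pair
  cy5 -> i8/i9 (sub+sub) pair
  cy6 -> i10 (add) tail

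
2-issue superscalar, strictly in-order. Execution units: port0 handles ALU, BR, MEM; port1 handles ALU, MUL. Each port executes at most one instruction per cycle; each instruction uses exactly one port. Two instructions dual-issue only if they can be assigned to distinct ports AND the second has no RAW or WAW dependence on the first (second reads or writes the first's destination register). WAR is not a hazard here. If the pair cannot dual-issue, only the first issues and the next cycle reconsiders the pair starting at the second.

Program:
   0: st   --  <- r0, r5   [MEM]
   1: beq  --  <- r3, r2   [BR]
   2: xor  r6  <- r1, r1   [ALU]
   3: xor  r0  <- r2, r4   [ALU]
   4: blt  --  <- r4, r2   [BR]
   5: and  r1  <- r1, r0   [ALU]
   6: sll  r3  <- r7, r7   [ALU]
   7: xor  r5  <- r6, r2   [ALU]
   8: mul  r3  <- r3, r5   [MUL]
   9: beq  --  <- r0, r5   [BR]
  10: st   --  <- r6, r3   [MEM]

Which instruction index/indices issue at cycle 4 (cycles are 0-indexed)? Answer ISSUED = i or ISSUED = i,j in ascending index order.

  cy0 -> i0 (st.MEM) no-port MEM/BR
  cy1 -> i1,i2 (beq.BR xor.ALU) pair
  cy2 -> i3,i4 (xor.ALU blt.BR) pair
  cy3 -> i5,i6 (and.ALU sll.ALU) pair
  cy4 -> i7 (xor.ALU) RAW r5
  cy5 -> i8,i9 (mul.MUL beq.BR) pair
  cy6 -> i10 (st.MEM) tail

ISSUED = 7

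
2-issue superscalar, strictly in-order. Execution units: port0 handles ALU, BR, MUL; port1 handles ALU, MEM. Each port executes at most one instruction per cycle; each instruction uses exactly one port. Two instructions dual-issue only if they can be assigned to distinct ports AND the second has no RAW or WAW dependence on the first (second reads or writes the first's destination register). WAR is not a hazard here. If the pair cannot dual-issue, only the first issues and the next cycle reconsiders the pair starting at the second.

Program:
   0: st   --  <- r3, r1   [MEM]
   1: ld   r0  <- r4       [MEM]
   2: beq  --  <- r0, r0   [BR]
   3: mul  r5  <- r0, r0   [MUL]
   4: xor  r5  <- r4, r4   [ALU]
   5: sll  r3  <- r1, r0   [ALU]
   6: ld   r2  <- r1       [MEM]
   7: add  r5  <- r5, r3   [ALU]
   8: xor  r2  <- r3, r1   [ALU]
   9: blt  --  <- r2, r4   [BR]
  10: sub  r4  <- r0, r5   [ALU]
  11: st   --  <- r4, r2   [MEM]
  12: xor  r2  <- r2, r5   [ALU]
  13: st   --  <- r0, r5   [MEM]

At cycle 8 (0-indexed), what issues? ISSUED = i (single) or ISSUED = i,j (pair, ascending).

ISSUED = 11,12

c0: i0 st.MEM  no-port MEM/MEM
c1: i1 ld.MEM  RAW r0
c2: i2 beq.BR  no-port BR/MUL
c3: i3 mul.MUL  WAW r5
c4: i4/i5 xor.ALU;sll.ALU  pair
c5: i6/i7 ld.MEM;add.ALU  pair
c6: i8 xor.ALU  RAW r2
c7: i9/i10 blt.BR;sub.ALU  pair
c8: i11/i12 st.MEM;xor.ALU  pair
c9: i13 st.MEM  tail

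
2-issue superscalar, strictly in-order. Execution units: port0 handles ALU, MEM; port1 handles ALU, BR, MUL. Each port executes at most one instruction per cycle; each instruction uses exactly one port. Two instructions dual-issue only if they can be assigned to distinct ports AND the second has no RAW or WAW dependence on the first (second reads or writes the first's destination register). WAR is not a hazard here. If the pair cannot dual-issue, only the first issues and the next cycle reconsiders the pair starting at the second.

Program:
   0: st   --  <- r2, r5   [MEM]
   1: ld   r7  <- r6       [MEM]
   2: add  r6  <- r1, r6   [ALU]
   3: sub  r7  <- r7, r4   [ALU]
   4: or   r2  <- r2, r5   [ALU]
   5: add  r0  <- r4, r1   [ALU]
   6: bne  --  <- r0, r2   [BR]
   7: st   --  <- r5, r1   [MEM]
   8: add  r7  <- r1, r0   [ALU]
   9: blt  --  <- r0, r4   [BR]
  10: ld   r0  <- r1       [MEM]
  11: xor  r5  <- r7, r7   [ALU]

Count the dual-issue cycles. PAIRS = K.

t=0 i0:st ; no-port MEM/MEM
t=1 i1,i2:ld add ; pair
t=2 i3,i4:sub or ; pair
t=3 i5:add ; RAW r0
t=4 i6,i7:bne st ; pair
t=5 i8,i9:add blt ; pair
t=6 i10,i11:ld xor ; pair

PAIRS = 5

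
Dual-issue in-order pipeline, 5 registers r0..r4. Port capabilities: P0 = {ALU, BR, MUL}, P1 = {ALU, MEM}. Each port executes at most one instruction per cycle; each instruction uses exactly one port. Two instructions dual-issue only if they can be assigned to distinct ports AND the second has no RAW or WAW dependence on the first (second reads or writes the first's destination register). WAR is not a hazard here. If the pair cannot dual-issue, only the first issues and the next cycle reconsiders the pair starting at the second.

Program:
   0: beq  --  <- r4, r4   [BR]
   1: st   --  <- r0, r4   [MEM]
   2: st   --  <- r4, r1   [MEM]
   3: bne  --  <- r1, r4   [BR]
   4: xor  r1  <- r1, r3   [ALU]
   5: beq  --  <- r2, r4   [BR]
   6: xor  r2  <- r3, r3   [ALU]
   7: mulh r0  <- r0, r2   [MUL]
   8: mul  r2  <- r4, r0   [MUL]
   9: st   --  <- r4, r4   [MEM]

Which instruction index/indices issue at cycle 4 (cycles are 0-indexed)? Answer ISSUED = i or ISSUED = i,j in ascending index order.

#0 head=0: beq;st i0+i1 dual
#1 head=2: st;bne i2+i3 dual
#2 head=4: xor;beq i4+i5 dual
#3 head=6: xor i6 RAW r2
#4 head=7: mulh i7 no-port MUL/MUL
#5 head=8: mul;st i8+i9 dual

ISSUED = 7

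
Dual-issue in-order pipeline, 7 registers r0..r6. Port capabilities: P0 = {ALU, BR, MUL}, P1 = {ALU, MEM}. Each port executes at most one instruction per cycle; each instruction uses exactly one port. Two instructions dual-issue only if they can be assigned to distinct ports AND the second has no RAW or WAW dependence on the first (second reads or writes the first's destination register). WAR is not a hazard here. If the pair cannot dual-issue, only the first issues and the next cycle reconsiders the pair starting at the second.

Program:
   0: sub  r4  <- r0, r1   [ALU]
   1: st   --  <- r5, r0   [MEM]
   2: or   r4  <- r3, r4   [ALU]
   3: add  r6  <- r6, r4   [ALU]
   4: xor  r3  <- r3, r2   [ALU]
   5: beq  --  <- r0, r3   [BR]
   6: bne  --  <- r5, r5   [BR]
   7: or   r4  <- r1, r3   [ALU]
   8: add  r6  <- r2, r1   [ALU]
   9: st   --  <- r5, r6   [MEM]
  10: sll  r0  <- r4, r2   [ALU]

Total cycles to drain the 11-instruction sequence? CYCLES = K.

CYCLES = 7

0. sub.ALU;st.MEM @i0+i1  | 2-wide
1. or.ALU @i2  | RAW r4
2. add.ALU;xor.ALU @i3+i4  | 2-wide
3. beq.BR @i5  | no-port BR/BR
4. bne.BR;or.ALU @i6+i7  | 2-wide
5. add.ALU @i8  | RAW r6
6. st.MEM;sll.ALU @i9+i10  | 2-wide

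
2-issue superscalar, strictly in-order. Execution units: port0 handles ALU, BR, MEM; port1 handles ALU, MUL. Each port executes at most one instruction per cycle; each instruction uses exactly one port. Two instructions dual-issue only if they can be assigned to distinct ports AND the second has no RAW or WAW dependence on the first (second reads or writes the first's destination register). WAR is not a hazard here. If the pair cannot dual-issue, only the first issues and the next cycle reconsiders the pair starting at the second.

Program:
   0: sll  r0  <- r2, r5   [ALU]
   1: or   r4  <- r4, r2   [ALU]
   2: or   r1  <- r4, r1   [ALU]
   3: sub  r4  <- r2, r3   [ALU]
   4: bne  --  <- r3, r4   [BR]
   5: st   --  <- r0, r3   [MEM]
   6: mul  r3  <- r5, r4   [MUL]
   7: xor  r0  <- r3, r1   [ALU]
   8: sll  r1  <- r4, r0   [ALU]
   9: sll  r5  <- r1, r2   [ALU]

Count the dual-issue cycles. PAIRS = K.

PAIRS = 3

0. sll.ALU;or.ALU @i0&i1  | pair
1. or.ALU;sub.ALU @i2&i3  | pair
2. bne.BR @i4  | no-port BR/MEM
3. st.MEM;mul.MUL @i5&i6  | pair
4. xor.ALU @i7  | RAW r0
5. sll.ALU @i8  | RAW r1
6. sll.ALU @i9  | tail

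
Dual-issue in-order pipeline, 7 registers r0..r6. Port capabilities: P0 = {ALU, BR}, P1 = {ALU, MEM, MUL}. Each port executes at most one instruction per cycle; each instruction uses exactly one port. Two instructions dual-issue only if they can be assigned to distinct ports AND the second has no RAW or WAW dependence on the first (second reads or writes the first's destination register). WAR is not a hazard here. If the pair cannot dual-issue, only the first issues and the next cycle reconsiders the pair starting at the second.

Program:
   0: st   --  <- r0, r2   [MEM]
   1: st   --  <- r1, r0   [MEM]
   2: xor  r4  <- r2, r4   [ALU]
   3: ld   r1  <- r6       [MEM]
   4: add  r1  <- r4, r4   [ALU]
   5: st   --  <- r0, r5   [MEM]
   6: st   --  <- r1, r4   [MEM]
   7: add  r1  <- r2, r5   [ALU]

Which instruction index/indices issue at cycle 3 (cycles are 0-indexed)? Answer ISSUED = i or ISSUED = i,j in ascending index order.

  cy0 -> i0 (st.MEM) no-port MEM/MEM
  cy1 -> i1/i2 (st.MEM;xor.ALU) dual
  cy2 -> i3 (ld.MEM) WAW r1
  cy3 -> i4/i5 (add.ALU;st.MEM) dual
  cy4 -> i6/i7 (st.MEM;add.ALU) dual

ISSUED = 4,5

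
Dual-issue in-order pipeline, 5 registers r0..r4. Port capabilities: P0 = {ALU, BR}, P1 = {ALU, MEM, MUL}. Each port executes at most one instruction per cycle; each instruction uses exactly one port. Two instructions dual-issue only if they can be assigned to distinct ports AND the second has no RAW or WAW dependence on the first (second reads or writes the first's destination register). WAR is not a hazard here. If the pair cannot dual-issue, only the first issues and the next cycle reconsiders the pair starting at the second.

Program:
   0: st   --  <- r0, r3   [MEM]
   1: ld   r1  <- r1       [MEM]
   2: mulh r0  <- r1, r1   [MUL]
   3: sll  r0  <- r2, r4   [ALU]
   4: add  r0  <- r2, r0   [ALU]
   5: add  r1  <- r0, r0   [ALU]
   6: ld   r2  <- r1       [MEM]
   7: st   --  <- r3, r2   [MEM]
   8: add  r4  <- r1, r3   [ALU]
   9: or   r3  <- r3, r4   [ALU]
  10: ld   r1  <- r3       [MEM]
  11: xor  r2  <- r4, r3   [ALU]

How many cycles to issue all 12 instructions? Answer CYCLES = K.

CYCLES = 10

0. st.MEM @i0  | no-port MEM/MEM
1. ld.MEM @i1  | no-port MEM/MUL
2. mulh.MUL @i2  | WAW r0
3. sll.ALU @i3  | RAW+WAW r0
4. add.ALU @i4  | RAW r0
5. add.ALU @i5  | RAW r1
6. ld.MEM @i6  | no-port MEM/MEM
7. st.MEM+add.ALU @i7,i8  | 2-wide
8. or.ALU @i9  | RAW r3
9. ld.MEM+xor.ALU @i10,i11  | 2-wide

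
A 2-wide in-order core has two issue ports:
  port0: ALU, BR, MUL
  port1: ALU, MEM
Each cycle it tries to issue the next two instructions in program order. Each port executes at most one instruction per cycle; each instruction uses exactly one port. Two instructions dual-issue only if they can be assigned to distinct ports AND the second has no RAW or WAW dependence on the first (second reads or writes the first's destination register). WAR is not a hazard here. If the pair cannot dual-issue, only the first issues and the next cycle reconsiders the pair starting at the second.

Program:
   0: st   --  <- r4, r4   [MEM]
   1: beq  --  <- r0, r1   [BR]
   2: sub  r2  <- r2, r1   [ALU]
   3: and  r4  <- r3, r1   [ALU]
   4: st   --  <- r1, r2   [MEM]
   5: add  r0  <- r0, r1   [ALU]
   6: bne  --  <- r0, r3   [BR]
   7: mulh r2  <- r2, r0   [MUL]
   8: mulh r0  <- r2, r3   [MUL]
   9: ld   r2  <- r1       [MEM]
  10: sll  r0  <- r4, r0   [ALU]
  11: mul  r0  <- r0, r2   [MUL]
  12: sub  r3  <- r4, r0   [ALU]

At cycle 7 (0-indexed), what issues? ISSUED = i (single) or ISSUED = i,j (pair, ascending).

  cy0 -> i0,i1 (st.MEM beq.BR) 2-wide
  cy1 -> i2,i3 (sub.ALU and.ALU) 2-wide
  cy2 -> i4,i5 (st.MEM add.ALU) 2-wide
  cy3 -> i6 (bne.BR) no-port BR/MUL
  cy4 -> i7 (mulh.MUL) no-port MUL/MUL
  cy5 -> i8,i9 (mulh.MUL ld.MEM) 2-wide
  cy6 -> i10 (sll.ALU) RAW+WAW r0
  cy7 -> i11 (mul.MUL) RAW r0
  cy8 -> i12 (sub.ALU) tail

ISSUED = 11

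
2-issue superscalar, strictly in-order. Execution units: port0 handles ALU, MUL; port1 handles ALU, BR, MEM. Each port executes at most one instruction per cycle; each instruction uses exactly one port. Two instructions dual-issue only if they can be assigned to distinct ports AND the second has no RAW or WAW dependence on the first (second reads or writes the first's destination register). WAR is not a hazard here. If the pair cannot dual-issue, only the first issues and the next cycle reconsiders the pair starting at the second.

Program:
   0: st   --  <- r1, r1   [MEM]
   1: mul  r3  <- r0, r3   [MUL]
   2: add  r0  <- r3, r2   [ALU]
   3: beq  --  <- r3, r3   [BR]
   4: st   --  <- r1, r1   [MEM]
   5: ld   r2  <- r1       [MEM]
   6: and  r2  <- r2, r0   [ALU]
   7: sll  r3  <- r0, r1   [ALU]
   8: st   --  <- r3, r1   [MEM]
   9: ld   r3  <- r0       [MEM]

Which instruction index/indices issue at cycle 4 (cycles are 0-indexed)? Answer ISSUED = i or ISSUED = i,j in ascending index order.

ISSUED = 6,7

#0 head=0: st+mul i0/i1 dual
#1 head=2: add+beq i2/i3 dual
#2 head=4: st i4 no-port MEM/MEM
#3 head=5: ld i5 RAW+WAW r2
#4 head=6: and+sll i6/i7 dual
#5 head=8: st i8 no-port MEM/MEM
#6 head=9: ld i9 tail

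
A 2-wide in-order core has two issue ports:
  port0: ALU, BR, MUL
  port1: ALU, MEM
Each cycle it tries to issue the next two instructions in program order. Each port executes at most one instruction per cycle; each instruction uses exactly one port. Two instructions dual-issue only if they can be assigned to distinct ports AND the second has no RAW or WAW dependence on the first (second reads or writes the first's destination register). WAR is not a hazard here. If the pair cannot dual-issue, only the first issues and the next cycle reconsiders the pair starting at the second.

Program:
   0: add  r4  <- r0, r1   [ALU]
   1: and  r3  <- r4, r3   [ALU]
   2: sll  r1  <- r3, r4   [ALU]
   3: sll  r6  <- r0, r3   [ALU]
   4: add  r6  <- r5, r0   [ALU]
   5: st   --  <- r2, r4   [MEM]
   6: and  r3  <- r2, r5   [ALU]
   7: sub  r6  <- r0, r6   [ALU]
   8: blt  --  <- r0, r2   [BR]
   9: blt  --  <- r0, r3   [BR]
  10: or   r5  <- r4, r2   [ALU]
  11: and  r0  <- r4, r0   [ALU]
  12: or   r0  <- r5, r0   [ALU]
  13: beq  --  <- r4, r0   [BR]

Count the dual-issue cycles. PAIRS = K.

PAIRS = 4

  cy0 -> i0 (add.ALU) RAW r4
  cy1 -> i1 (and.ALU) RAW r3
  cy2 -> i2&i3 (sll.ALU;sll.ALU) 2-wide
  cy3 -> i4&i5 (add.ALU;st.MEM) 2-wide
  cy4 -> i6&i7 (and.ALU;sub.ALU) 2-wide
  cy5 -> i8 (blt.BR) no-port BR/BR
  cy6 -> i9&i10 (blt.BR;or.ALU) 2-wide
  cy7 -> i11 (and.ALU) RAW+WAW r0
  cy8 -> i12 (or.ALU) RAW r0
  cy9 -> i13 (beq.BR) tail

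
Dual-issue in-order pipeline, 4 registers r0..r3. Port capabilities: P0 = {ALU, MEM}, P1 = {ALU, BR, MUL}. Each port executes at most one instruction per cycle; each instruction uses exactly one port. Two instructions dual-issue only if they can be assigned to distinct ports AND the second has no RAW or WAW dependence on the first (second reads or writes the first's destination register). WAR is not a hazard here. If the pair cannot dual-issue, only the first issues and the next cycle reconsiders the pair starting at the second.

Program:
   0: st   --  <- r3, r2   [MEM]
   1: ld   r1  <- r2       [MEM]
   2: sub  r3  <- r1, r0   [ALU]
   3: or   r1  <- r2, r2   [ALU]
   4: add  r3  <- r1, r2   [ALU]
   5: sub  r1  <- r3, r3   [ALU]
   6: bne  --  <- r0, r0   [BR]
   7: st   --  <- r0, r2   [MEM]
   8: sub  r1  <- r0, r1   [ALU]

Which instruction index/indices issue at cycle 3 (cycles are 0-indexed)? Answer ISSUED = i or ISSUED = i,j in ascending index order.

0. st.MEM @i0  | no-port MEM/MEM
1. ld.MEM @i1  | RAW r1
2. sub.ALU/or.ALU @i2,i3  | pair
3. add.ALU @i4  | RAW r3
4. sub.ALU/bne.BR @i5,i6  | pair
5. st.MEM/sub.ALU @i7,i8  | pair

ISSUED = 4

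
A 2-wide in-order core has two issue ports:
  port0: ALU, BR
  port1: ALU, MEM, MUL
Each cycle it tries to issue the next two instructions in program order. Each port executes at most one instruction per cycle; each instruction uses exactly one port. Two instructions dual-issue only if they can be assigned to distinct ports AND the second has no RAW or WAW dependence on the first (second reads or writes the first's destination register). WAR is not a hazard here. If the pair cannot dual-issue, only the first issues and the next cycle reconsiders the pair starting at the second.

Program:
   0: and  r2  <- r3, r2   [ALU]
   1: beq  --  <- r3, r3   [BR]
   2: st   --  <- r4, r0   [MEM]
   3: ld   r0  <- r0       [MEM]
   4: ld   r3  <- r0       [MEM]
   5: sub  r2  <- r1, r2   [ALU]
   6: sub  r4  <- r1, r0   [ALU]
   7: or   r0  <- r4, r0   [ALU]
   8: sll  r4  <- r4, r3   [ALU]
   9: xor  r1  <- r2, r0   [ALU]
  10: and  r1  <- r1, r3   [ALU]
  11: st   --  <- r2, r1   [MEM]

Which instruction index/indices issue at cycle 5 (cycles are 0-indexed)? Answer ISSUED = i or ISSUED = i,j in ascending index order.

0. and beq @i0&i1  | dual
1. st @i2  | no-port MEM/MEM
2. ld @i3  | no-port MEM/MEM
3. ld sub @i4&i5  | dual
4. sub @i6  | RAW r4
5. or sll @i7&i8  | dual
6. xor @i9  | RAW+WAW r1
7. and @i10  | RAW r1
8. st @i11  | tail

ISSUED = 7,8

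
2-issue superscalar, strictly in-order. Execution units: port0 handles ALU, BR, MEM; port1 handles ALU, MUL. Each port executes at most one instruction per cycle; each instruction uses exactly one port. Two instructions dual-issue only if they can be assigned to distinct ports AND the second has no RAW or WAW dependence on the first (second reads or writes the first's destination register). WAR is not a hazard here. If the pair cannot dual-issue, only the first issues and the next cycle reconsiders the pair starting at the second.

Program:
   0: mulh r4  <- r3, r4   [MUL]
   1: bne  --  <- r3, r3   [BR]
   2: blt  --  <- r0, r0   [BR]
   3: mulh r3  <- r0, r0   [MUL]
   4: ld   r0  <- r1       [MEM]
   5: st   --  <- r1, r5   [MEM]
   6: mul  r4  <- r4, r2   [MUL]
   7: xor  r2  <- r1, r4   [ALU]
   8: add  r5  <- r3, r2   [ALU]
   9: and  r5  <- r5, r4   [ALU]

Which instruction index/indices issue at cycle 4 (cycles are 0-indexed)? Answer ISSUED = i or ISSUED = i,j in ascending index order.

ISSUED = 7

#0 head=0: mulh;bne i0,i1 pair
#1 head=2: blt;mulh i2,i3 pair
#2 head=4: ld i4 no-port MEM/MEM
#3 head=5: st;mul i5,i6 pair
#4 head=7: xor i7 RAW r2
#5 head=8: add i8 RAW+WAW r5
#6 head=9: and i9 tail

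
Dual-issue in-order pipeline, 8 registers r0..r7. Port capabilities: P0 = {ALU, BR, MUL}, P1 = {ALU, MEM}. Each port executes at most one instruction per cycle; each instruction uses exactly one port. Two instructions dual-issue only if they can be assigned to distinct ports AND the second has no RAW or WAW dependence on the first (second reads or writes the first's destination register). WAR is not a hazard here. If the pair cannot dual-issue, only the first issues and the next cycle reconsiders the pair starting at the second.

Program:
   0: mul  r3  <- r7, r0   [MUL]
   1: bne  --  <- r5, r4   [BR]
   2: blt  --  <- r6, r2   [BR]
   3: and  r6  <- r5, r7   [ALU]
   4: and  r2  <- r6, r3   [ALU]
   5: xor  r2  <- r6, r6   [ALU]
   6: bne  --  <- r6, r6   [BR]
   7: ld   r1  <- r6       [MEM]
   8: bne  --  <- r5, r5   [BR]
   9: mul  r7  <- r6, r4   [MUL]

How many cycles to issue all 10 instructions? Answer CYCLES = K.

CYCLES = 7

[0] i0  mul.MUL  -- no-port MUL/BR
[1] i1  bne.BR  -- no-port BR/BR
[2] i2&i3  blt.BR;and.ALU  -- pair
[3] i4  and.ALU  -- WAW r2
[4] i5&i6  xor.ALU;bne.BR  -- pair
[5] i7&i8  ld.MEM;bne.BR  -- pair
[6] i9  mul.MUL  -- tail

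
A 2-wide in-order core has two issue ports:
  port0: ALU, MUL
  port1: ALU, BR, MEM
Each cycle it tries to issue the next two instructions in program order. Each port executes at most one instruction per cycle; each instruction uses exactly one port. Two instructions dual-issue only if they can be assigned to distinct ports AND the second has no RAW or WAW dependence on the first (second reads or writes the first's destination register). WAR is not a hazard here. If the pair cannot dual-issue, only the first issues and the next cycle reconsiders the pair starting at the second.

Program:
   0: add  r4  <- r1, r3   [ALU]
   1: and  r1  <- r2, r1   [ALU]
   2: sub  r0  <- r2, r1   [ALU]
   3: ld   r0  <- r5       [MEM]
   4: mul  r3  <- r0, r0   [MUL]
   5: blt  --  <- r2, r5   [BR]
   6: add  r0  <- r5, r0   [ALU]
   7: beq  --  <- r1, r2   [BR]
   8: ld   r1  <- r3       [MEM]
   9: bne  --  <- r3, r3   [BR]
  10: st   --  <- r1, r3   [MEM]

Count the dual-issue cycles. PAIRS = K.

  cy0 -> i0&i1 (add and) dual
  cy1 -> i2 (sub) WAW r0
  cy2 -> i3 (ld) RAW r0
  cy3 -> i4&i5 (mul blt) dual
  cy4 -> i6&i7 (add beq) dual
  cy5 -> i8 (ld) no-port MEM/BR
  cy6 -> i9 (bne) no-port BR/MEM
  cy7 -> i10 (st) tail

PAIRS = 3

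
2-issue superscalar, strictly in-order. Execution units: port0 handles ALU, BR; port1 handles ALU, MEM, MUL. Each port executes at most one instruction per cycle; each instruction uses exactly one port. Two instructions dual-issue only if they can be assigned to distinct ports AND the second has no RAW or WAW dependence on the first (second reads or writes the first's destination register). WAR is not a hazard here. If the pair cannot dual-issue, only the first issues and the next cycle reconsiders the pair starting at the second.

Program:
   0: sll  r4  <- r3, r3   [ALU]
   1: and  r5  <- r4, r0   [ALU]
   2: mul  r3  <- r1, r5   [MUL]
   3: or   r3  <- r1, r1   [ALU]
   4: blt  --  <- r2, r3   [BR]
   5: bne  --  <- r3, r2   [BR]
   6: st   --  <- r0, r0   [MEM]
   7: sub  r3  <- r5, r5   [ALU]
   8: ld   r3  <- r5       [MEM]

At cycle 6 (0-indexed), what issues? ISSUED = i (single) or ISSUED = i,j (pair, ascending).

c0: i0 sll  RAW r4
c1: i1 and  RAW r5
c2: i2 mul  WAW r3
c3: i3 or  RAW r3
c4: i4 blt  no-port BR/BR
c5: i5+i6 bne/st  dual
c6: i7 sub  WAW r3
c7: i8 ld  tail

ISSUED = 7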